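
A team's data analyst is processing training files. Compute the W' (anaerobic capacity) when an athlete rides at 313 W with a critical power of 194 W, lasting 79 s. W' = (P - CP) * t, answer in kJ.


Above-CP power = 119 W
Duration = 79 s
W' = 119 * 79 = 9401 J
Convert: 9401 / 1000 = 9.401 kJ

9.401 kJ


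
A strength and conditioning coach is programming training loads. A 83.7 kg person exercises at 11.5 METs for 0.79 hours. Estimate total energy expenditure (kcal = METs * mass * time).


Energy = METs * mass(kg) * time(h)
= 11.5 * 83.7 * 0.79
= 760.41 kcal

760.41 kcal


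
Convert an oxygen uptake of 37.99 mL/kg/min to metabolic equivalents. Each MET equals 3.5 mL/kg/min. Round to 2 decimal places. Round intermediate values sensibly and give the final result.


One MET = 3.5 mL/kg/min
Number of METs = 37.99 / 3.5
= 10.85 METs

10.85 METs


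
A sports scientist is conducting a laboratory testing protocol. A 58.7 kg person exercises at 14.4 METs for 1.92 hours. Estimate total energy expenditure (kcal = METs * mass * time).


Energy = METs * mass(kg) * time(h)
= 14.4 * 58.7 * 1.92
= 1622.94 kcal

1622.94 kcal


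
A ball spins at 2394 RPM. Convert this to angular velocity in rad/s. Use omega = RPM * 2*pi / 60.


omega = 2394 * 2 * pi / 60
= 2394 * 6.28318531 / 60
= 15041.946 / 60
= 250.699 rad/s

250.699 rad/s


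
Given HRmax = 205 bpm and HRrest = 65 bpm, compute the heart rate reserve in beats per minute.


Heart rate reserve = maximum HR minus resting HR
HRR = 205 - 65 = 140 bpm

140 bpm


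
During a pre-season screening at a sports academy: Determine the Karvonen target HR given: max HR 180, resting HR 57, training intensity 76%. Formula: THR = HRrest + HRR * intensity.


HRR = HRmax - HRrest = 180 - 57 = 123
THR = 57 + 123 * 0.76
= 150.48 bpm

150.48 bpm


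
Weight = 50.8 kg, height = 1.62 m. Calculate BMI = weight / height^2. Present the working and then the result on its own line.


height^2 = 1.62^2 = 2.6244
BMI = 50.8 / 2.6244 = 19.36 kg/m^2

19.36 kg/m^2


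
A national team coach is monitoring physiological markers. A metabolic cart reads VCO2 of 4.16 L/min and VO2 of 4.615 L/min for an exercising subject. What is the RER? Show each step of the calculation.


RER = VCO2 / VO2 = 4.16 / 4.615 = 0.9014

0.9014


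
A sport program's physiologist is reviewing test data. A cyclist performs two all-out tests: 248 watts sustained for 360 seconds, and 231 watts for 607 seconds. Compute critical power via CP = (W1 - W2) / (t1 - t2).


W1 = P1 * t1 = 248 * 360 = 89280 J
W2 = P2 * t2 = 231 * 607 = 140217 J
CP = (89280 - 140217) / (360 - 607)
= 206.22 W

206.22 W


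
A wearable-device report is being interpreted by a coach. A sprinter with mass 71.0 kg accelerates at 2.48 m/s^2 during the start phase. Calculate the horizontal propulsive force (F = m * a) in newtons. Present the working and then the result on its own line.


F = m * a
= 71.0 * 2.48
= 176.08 N

176.08 N


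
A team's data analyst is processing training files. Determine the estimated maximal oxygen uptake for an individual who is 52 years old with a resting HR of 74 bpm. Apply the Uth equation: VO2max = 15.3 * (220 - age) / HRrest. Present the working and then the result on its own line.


HRmax = 220 - 52 = 168
VO2max = 15.3 * (168 / 74)
= 15.3 * 2.2703
= 34.74 mL/kg/min

34.74 mL/kg/min


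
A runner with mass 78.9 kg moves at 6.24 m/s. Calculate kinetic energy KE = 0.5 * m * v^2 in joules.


v^2 = 6.24^2 = 38.9376
KE = 0.5 * 78.9 * 38.9376
= 1536.09 J

1536.09 J


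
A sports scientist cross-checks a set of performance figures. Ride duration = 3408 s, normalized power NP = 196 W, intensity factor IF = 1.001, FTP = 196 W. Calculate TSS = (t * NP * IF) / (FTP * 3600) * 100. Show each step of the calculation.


Numerator = 3408 * 196 * 1.001 = 668635.968
Denominator = 196 * 3600 = 705600
TSS = 668635.968 / 705600 * 100
= 94.76

94.76 TSS


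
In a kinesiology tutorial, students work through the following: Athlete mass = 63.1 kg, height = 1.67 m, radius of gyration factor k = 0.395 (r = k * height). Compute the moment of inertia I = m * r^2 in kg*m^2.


r = k * height = 0.395 * 1.67 = 0.65965 m
r^2 = 0.65965^2 = 0.435138
I = 63.1 * 0.435138 = 27.457 kg*m^2

27.457 kg*m^2


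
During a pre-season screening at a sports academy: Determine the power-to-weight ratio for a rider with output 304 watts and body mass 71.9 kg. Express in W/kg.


P/W = 304 / 71.9 = 4.228 W/kg

4.228 W/kg


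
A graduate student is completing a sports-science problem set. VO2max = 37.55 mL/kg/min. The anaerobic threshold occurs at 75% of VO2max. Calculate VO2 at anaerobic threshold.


AT fraction = 75 / 100 = 0.75
AT VO2 = 37.55 * 0.75
= 28.16 mL/kg/min

28.16 mL/kg/min


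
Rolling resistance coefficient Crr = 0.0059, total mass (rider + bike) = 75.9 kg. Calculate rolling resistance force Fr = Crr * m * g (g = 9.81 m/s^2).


Fr = Crr * m * g
= 0.0059 * 75.9 * 9.81
= 4.393 N

4.393 N


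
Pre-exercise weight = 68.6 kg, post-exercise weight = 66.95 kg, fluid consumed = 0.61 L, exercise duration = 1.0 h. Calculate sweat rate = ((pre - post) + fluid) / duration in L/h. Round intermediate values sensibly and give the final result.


Weight loss = 68.6 - 66.95 = 1.65 kg (approx L)
Total sweat = 1.65 + 0.61 = 2.26 L
Sweat rate = 2.26 / 1.0 = 2.26 L/h

2.26 L/h


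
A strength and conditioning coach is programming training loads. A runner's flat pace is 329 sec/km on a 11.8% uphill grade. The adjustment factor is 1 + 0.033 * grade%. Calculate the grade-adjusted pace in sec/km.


Factor = 1 + 0.033 * 11.8 = 1.3894
Adjusted pace = 329 * 1.3894
= 457.11 sec/km

457.11 s/km


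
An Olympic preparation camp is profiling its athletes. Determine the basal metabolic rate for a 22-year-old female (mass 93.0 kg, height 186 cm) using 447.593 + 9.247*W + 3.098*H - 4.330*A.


BMR = 447.593 + 9.247*93.0 + 3.098*186 - 4.330*22
= 1788.53 kcal/day

1788.53 kcal/day


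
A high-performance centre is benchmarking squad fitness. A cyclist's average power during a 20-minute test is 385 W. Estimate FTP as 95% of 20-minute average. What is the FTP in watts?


FTP = 20-min power * 0.95
= 385 * 0.95
= 365.75 W

365.75 W


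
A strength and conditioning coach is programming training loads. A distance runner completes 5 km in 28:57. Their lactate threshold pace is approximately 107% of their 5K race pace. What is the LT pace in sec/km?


Convert to seconds: 28 min 57 s = 1737 s
Pace per km = 1737 / 5 = 347.4 s/km
LT pace = 347.4 * 1.07 = 371.72 s/km

371.72 s/km


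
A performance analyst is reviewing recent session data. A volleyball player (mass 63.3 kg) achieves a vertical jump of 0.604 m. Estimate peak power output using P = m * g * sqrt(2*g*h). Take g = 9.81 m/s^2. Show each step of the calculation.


2 * g * h = 2 * 9.81 * 0.604 = 11.85048
sqrt(11.85048) = 3.442453 m/s
P = 63.3 * 9.81 * 3.442453 = 2137.67 W

2137.67 W


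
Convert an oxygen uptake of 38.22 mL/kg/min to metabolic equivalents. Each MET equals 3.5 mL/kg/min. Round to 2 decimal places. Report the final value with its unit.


One MET = 3.5 mL/kg/min
Number of METs = 38.22 / 3.5
= 10.92 METs

10.92 METs


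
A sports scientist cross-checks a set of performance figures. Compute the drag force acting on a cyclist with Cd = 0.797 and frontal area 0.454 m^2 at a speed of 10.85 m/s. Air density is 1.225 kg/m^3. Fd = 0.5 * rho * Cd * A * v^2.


Step 1: v^2 = 117.7225
Step 2: Fd = 0.5 * 1.225 * 0.797 * 0.454 * 117.7225
= 26.09 N

26.09 N


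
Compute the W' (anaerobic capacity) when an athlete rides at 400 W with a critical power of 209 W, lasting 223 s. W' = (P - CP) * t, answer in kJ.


Above-CP power = 191 W
Duration = 223 s
W' = 191 * 223 = 42593 J
Convert: 42593 / 1000 = 42.593 kJ

42.593 kJ


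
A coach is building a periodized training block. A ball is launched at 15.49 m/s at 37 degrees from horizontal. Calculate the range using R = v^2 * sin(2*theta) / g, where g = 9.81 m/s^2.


sin(2 * 37) = sin(74) = 0.961262
v^2 = 15.49^2 = 239.9401
R = 239.9401 * 0.961262 / 9.81
= 23.511 m

23.511 m


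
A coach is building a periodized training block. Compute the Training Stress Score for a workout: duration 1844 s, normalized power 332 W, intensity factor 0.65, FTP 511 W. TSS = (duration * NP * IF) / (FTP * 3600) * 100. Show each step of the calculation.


Product = 1844 * 332 * 0.65 = 397935.2
Base = 511 * 3600 = 1839600
TSS = 397935.2 / 1839600 * 100 = 21.63

21.63 TSS


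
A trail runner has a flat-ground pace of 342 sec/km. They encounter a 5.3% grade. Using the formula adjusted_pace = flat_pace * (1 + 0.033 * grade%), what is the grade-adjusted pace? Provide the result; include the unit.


Grade factor = 1 + 0.033 * 5.3 = 1.1749
Adjusted = 342 * 1.1749 = 401.82 sec/km

401.82 s/km


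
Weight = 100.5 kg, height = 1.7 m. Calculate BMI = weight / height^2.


height^2 = 1.7^2 = 2.89
BMI = 100.5 / 2.89 = 34.78 kg/m^2

34.78 kg/m^2


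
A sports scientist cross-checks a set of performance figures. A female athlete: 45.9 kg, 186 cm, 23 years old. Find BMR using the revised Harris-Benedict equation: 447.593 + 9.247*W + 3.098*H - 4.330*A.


Intercept = 447.593
Weight contribution = 9.247 * 45.9 = 424.4373
Height contribution = 3.098 * 186 = 576.228
Age contribution = 4.33 * 23 = 99.59
BMR = 447.593 + 424.4373 + 576.228 - 99.59
= 1348.67 kcal/day

1348.67 kcal/day


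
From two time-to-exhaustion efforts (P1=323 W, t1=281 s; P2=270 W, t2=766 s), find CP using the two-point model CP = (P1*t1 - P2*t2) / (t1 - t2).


Work in trial 1 = 90763 J
Work in trial 2 = 206820 J
Delta work = -116057 J
Delta time = -485 s
CP = -116057 / -485 = 239.29 W

239.29 W


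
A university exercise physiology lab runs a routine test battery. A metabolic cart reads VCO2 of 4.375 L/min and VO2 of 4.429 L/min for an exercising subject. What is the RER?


RER = VCO2 / VO2 = 4.375 / 4.429 = 0.9878

0.9878


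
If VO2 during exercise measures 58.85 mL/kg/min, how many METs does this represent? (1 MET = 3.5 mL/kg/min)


METs = VO2 / 3.5 = 58.85 / 3.5 = 16.81

16.81 METs


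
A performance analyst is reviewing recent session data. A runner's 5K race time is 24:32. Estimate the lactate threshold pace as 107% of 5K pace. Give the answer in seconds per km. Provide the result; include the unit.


Total race time = 24*60 + 32 = 1472 seconds
5K pace = 1472 / 5 = 294.4 sec/km
LT pace = 294.4 * 1.07 = 315.01 sec/km

315.01 s/km


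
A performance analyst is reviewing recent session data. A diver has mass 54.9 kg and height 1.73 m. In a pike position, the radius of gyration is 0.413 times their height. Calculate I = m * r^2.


r = 0.413 * 1.73 = 0.71449 m
I = m * r^2 = 54.9 * 0.510496 = 28.026 kg*m^2

28.026 kg*m^2


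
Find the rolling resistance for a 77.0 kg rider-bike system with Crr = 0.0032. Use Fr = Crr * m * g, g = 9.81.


m * g = 77.0 * 9.81 = 755.37 N
Fr = 0.0032 * 755.37 = 2.417 N

2.417 N


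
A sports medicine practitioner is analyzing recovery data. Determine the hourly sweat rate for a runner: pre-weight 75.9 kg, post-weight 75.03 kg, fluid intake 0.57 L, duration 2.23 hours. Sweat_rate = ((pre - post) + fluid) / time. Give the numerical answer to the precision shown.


Mass lost = 75.9 - 75.03 = 0.87 kg
Add fluid consumed: 0.87 + 0.57 = 1.44 L total sweat
Sweat rate = 1.44 / 2.23 = 0.646 L/h

0.646 L/h


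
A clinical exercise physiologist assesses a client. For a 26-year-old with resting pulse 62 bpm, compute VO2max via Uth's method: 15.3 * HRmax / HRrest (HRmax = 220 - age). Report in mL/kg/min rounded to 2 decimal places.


Step 1: HRmax = 220 - 26 = 194 bpm
Step 2: Ratio = 194 / 62 = 3.129
Step 3: VO2max = 15.3 * 3.129 = 47.87 mL/kg/min

47.87 mL/kg/min


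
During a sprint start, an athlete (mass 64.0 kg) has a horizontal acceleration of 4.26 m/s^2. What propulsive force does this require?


Propulsive force = mass * acceleration
= 64.0 kg * 4.26 m/s^2
= 272.64 N

272.64 N


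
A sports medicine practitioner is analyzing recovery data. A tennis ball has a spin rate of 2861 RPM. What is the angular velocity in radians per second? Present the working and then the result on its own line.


Convert RPM to rad/s: multiply by 2*pi and divide by 60
omega = 2861 * 2 * pi / 60
= 299.603 rad/s

299.603 rad/s


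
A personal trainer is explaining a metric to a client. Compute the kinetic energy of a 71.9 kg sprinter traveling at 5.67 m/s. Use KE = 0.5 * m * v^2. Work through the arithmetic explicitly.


Velocity squared = 32.1489
KE = 0.5 * 71.9 * 32.1489 = 1155.75 J

1155.75 J


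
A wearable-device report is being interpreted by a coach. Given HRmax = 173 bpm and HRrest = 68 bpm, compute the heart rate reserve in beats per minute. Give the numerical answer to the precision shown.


Heart rate reserve = maximum HR minus resting HR
HRR = 173 - 68 = 105 bpm

105 bpm


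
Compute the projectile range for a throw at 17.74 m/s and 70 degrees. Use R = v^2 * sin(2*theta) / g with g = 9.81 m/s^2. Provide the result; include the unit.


Two times the angle = 140 degrees
sin(140) = 0.642788
R = 314.7076 * 0.642788 / 9.81 = 20.621 m

20.621 m


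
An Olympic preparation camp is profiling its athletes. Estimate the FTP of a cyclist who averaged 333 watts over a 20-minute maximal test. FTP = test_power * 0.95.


FTP = 333 * 0.95 = 316.35 W

316.35 W


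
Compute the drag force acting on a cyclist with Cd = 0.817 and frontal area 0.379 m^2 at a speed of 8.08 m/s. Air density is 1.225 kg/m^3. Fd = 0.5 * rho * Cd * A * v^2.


Step 1: v^2 = 65.2864
Step 2: Fd = 0.5 * 1.225 * 0.817 * 0.379 * 65.2864
= 12.382 N

12.382 N


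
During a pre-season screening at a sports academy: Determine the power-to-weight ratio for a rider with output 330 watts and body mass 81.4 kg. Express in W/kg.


P/W = 330 / 81.4 = 4.054 W/kg

4.054 W/kg


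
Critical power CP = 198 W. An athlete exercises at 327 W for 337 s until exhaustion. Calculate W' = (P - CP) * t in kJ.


P - CP = 327 - 198 = 129 W
W' = 129 * 337 = 43473 J
= 43473 / 1000 = 43.473 kJ

43.473 kJ


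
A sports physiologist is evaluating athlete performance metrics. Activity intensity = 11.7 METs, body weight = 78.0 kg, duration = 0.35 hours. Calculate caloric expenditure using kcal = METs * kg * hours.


kcal = 11.7 * 78.0 * 0.35
= 912.6 * 0.35
= 319.41 kcal

319.41 kcal


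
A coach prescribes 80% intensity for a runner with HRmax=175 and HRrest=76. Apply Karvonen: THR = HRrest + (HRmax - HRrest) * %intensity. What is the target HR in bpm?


Heart rate reserve = 175 - 76 = 99
Intensity fraction = 80 / 100 = 0.8
THR = 76 + 99 * 0.8 = 155.2 bpm

155.2 bpm


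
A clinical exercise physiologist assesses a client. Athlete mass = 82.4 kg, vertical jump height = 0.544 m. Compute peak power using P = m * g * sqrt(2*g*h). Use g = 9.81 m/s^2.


sqrt(2 * 9.81 * 0.544) = sqrt(10.67328) = 3.266999 m/s
P = 82.4 * 9.81 * 3.266999
= 2640.86 W

2640.86 W


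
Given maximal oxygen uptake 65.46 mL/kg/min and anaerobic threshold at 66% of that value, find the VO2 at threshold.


Percentage as decimal = 0.66
VO2 at AT = 65.46 * 0.66 = 43.2 mL/kg/min

43.2 mL/kg/min


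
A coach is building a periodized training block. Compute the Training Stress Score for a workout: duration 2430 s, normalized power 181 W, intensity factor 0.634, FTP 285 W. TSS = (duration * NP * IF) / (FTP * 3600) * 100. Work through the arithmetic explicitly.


Product = 2430 * 181 * 0.634 = 278852.22
Base = 285 * 3600 = 1026000
TSS = 278852.22 / 1026000 * 100 = 27.18

27.18 TSS


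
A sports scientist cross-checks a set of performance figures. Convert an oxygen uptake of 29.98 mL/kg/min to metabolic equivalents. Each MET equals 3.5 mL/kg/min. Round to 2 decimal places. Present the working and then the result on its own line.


One MET = 3.5 mL/kg/min
Number of METs = 29.98 / 3.5
= 8.57 METs

8.57 METs


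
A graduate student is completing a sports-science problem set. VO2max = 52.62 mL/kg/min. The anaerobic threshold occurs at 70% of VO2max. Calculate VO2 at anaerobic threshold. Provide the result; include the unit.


AT fraction = 70 / 100 = 0.7
AT VO2 = 52.62 * 0.7
= 36.83 mL/kg/min

36.83 mL/kg/min


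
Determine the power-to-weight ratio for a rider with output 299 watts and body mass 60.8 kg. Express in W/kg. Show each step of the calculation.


P/W = 299 / 60.8 = 4.918 W/kg

4.918 W/kg


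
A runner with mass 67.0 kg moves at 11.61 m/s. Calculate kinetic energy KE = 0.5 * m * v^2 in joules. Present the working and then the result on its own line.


v^2 = 11.61^2 = 134.7921
KE = 0.5 * 67.0 * 134.7921
= 4515.54 J

4515.54 J


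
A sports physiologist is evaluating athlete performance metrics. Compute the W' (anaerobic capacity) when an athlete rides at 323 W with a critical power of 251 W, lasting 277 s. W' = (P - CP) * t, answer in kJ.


Above-CP power = 72 W
Duration = 277 s
W' = 72 * 277 = 19944 J
Convert: 19944 / 1000 = 19.944 kJ

19.944 kJ


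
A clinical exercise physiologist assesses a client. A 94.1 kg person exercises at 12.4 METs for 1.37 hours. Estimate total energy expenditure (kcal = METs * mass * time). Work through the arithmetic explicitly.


Energy = METs * mass(kg) * time(h)
= 12.4 * 94.1 * 1.37
= 1598.57 kcal

1598.57 kcal


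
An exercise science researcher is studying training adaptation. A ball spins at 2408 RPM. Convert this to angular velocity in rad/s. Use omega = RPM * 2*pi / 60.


omega = 2408 * 2 * pi / 60
= 2408 * 6.28318531 / 60
= 15129.91 / 60
= 252.165 rad/s

252.165 rad/s


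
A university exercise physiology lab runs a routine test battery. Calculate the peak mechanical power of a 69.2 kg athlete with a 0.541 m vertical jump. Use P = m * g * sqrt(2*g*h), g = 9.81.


First, sqrt(2gh) = sqrt(2 * 9.81 * 0.541)
= sqrt(10.61442) = 3.257978 m/s
Power = 69.2 * 9.81 * 3.257978 = 2211.68 W

2211.68 W


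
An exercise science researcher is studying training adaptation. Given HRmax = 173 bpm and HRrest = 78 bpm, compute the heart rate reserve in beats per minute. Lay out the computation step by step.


Heart rate reserve = maximum HR minus resting HR
HRR = 173 - 78 = 95 bpm

95 bpm


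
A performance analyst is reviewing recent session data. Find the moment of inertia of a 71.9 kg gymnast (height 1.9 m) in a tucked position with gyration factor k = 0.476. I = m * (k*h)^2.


Radius of gyration = 0.476 * 1.9 = 0.9044 m
I = 71.9 * 0.9044^2
= 71.9 * 0.817939
= 58.81 kg*m^2

58.81 kg*m^2


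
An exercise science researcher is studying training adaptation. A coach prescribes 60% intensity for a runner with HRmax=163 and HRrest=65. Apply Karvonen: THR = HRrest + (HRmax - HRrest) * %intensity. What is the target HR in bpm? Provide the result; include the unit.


Heart rate reserve = 163 - 65 = 98
Intensity fraction = 60 / 100 = 0.6
THR = 65 + 98 * 0.6 = 123.8 bpm

123.8 bpm


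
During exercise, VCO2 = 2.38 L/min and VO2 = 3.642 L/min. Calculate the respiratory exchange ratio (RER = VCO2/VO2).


RER = VCO2 / VO2
= 2.38 / 3.642
= 0.6535

0.6535


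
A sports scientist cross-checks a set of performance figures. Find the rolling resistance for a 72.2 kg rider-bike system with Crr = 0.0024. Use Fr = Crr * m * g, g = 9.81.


m * g = 72.2 * 9.81 = 708.282 N
Fr = 0.0024 * 708.282 = 1.7 N

1.7 N


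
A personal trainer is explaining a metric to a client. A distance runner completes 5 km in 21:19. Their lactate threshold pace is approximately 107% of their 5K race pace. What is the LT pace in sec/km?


Convert to seconds: 21 min 19 s = 1279 s
Pace per km = 1279 / 5 = 255.8 s/km
LT pace = 255.8 * 1.07 = 273.71 s/km

273.71 s/km


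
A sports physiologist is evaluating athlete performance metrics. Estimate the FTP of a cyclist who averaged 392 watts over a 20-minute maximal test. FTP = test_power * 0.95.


FTP = 392 * 0.95 = 372.4 W

372.4 W


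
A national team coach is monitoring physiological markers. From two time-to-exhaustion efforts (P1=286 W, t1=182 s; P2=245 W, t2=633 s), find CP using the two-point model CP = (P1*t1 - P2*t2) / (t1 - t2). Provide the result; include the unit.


Work in trial 1 = 52052 J
Work in trial 2 = 155085 J
Delta work = -103033 J
Delta time = -451 s
CP = -103033 / -451 = 228.45 W

228.45 W


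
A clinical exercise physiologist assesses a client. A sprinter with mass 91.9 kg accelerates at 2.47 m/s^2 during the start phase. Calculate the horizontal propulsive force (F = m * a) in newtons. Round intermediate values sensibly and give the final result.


F = m * a
= 91.9 * 2.47
= 226.99 N

226.99 N


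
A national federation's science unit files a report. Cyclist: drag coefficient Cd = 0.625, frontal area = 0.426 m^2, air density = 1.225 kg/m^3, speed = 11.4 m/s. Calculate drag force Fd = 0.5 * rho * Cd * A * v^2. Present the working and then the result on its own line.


v^2 = 11.4^2 = 129.96
Fd = 0.5 * 1.225 * 0.625 * 0.426 * 129.96
= 21.194 N

21.194 N


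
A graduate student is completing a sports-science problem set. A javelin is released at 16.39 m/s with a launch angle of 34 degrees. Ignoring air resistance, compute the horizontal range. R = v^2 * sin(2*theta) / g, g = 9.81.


Launch speed squared = 268.6321
sin(2 * 34 deg) = 0.927184
Range = 268.6321 * 0.927184 / 9.81
= 25.39 m

25.39 m


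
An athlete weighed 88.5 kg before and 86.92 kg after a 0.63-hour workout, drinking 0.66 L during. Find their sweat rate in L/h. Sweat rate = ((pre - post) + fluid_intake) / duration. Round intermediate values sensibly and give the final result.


Body mass change = 1.58 kg
Total sweat loss = 1.58 + 0.66 = 2.24 L
Rate = 2.24 / 0.63 = 3.556 L/h

3.556 L/h


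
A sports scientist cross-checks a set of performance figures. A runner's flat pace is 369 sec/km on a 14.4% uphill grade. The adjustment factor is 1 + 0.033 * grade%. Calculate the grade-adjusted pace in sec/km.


Factor = 1 + 0.033 * 14.4 = 1.4752
Adjusted pace = 369 * 1.4752
= 544.35 sec/km

544.35 s/km


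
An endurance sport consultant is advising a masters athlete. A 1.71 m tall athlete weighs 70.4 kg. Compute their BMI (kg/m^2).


height^2 = 2.9241 m^2
BMI = 70.4 / 2.9241 = 24.08 kg/m^2

24.08 kg/m^2


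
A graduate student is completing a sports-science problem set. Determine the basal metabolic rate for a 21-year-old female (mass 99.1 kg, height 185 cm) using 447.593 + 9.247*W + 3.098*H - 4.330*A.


BMR = 447.593 + 9.247*99.1 + 3.098*185 - 4.330*21
= 1846.17 kcal/day

1846.17 kcal/day


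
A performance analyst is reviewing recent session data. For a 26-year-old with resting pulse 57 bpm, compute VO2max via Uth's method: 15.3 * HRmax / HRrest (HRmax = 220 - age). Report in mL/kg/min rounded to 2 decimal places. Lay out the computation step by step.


Step 1: HRmax = 220 - 26 = 194 bpm
Step 2: Ratio = 194 / 57 = 3.4035
Step 3: VO2max = 15.3 * 3.4035 = 52.07 mL/kg/min

52.07 mL/kg/min


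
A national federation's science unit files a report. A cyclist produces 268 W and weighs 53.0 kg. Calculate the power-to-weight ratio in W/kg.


P/W = power / mass
= 268 / 53.0
= 5.057 W/kg

5.057 W/kg


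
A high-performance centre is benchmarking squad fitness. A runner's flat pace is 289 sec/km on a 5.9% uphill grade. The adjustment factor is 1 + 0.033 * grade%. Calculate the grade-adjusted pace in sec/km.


Factor = 1 + 0.033 * 5.9 = 1.1947
Adjusted pace = 289 * 1.1947
= 345.27 sec/km

345.27 s/km


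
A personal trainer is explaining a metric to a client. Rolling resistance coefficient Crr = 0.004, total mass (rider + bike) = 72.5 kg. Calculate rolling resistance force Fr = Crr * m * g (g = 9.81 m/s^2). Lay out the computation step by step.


Fr = Crr * m * g
= 0.004 * 72.5 * 9.81
= 2.845 N

2.845 N


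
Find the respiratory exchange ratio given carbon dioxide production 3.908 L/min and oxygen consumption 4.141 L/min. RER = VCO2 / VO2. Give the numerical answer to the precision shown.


VCO2 = 3.908 L/min
VO2 = 4.141 L/min
RER = 3.908 / 4.141 = 0.9437

0.9437


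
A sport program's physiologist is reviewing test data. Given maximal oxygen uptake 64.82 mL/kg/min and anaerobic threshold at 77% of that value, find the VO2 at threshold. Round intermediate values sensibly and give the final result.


Percentage as decimal = 0.77
VO2 at AT = 64.82 * 0.77 = 49.91 mL/kg/min

49.91 mL/kg/min


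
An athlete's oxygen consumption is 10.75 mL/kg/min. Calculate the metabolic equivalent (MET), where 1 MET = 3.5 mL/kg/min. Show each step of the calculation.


MET = VO2 / 3.5
= 10.75 / 3.5
= 3.07 METs

3.07 METs


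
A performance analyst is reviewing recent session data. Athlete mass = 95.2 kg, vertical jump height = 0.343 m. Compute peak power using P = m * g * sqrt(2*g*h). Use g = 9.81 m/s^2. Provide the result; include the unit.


sqrt(2 * 9.81 * 0.343) = sqrt(6.72966) = 2.594159 m/s
P = 95.2 * 9.81 * 2.594159
= 2422.72 W

2422.72 W


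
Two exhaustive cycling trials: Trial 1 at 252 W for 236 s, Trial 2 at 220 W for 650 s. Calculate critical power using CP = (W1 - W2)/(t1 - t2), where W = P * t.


W1 = 252 * 236 = 59472 J
W2 = 220 * 650 = 143000 J
CP = (59472 - 143000) / (236 - 650)
= -83528 / -414
= 201.76 W

201.76 W


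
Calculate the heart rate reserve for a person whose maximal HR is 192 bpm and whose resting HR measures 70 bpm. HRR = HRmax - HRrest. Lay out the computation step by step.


HRmax = 192 bpm
HRrest = 70 bpm
HRR = 192 - 70 = 122 bpm

122 bpm


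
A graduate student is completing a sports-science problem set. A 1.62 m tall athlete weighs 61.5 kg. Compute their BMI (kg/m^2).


height^2 = 2.6244 m^2
BMI = 61.5 / 2.6244 = 23.43 kg/m^2

23.43 kg/m^2


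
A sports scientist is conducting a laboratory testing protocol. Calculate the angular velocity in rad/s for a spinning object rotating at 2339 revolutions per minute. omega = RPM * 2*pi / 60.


omega = RPM * 2*pi / 60
= 2339 * 6.28318531 / 60
= 244.94 rad/s

244.94 rad/s


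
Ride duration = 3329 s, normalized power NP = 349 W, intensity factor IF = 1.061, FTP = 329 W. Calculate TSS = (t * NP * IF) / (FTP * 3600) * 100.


Numerator = 3329 * 349 * 1.061 = 1232692.081
Denominator = 329 * 3600 = 1184400
TSS = 1232692.081 / 1184400 * 100
= 104.08

104.08 TSS


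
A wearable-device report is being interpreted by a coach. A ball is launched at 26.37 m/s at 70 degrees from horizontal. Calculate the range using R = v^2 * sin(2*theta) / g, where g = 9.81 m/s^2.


sin(2 * 70) = sin(140) = 0.642788
v^2 = 26.37^2 = 695.3769
R = 695.3769 * 0.642788 / 9.81
= 45.564 m

45.564 m


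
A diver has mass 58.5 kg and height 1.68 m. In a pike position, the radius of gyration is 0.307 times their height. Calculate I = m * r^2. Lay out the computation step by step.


r = 0.307 * 1.68 = 0.51576 m
I = m * r^2 = 58.5 * 0.266008 = 15.561 kg*m^2

15.561 kg*m^2


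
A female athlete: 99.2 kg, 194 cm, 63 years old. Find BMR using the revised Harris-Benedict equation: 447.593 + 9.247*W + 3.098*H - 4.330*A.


Intercept = 447.593
Weight contribution = 9.247 * 99.2 = 917.3024
Height contribution = 3.098 * 194 = 601.012
Age contribution = 4.33 * 63 = 272.79
BMR = 447.593 + 917.3024 + 601.012 - 272.79
= 1693.12 kcal/day

1693.12 kcal/day


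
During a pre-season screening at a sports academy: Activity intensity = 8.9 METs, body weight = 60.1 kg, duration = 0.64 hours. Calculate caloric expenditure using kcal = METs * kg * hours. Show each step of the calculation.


kcal = 8.9 * 60.1 * 0.64
= 534.89 * 0.64
= 342.33 kcal

342.33 kcal


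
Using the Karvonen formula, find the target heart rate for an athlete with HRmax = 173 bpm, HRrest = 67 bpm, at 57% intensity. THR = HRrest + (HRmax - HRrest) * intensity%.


HRR = 173 - 67 = 106
THR = 67 + 106 * 0.57
= 67 + 60.42
= 127.42 bpm

127.42 bpm


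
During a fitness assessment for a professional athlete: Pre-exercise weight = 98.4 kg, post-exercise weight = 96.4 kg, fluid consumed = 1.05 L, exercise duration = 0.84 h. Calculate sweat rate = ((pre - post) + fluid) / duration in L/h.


Weight loss = 98.4 - 96.4 = 2.0 kg (approx L)
Total sweat = 2.0 + 1.05 = 3.05 L
Sweat rate = 3.05 / 0.84 = 3.631 L/h

3.631 L/h


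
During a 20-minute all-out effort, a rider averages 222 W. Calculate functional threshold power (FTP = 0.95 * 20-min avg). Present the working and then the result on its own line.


FTP = 0.95 * 222
= 210.9 W

210.9 W


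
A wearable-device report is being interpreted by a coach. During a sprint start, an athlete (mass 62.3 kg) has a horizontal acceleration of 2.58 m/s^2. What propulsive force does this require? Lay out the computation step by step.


Propulsive force = mass * acceleration
= 62.3 kg * 2.58 m/s^2
= 160.73 N

160.73 N


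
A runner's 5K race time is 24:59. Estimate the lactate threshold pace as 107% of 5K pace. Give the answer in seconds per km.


Total race time = 24*60 + 59 = 1499 seconds
5K pace = 1499 / 5 = 299.8 sec/km
LT pace = 299.8 * 1.07 = 320.79 sec/km

320.79 s/km


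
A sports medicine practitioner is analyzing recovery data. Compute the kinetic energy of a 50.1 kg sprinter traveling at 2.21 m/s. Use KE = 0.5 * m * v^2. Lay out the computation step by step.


Velocity squared = 4.8841
KE = 0.5 * 50.1 * 4.8841 = 122.35 J

122.35 J


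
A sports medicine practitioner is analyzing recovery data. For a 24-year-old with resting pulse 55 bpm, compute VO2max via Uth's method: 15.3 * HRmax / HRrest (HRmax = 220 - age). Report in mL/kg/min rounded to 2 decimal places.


Step 1: HRmax = 220 - 24 = 196 bpm
Step 2: Ratio = 196 / 55 = 3.5636
Step 3: VO2max = 15.3 * 3.5636 = 54.52 mL/kg/min

54.52 mL/kg/min


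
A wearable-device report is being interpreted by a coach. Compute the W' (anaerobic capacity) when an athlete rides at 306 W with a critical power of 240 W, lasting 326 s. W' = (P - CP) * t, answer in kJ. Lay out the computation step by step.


Above-CP power = 66 W
Duration = 326 s
W' = 66 * 326 = 21516 J
Convert: 21516 / 1000 = 21.516 kJ

21.516 kJ


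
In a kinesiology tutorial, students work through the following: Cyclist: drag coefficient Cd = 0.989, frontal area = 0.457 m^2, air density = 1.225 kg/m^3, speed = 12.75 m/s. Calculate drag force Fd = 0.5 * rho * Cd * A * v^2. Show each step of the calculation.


v^2 = 12.75^2 = 162.5625
Fd = 0.5 * 1.225 * 0.989 * 0.457 * 162.5625
= 45.003 N

45.003 N


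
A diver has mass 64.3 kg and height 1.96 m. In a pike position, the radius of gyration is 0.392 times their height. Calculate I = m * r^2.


r = 0.392 * 1.96 = 0.76832 m
I = m * r^2 = 64.3 * 0.590316 = 37.957 kg*m^2

37.957 kg*m^2


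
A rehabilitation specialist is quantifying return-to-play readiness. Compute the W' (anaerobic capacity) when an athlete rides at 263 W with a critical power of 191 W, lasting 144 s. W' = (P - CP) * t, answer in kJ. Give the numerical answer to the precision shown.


Above-CP power = 72 W
Duration = 144 s
W' = 72 * 144 = 10368 J
Convert: 10368 / 1000 = 10.368 kJ

10.368 kJ


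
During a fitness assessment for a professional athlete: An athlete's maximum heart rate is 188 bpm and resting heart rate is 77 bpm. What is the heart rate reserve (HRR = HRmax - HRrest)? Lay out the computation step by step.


HRR = HRmax - HRrest
= 188 - 77
= 111 bpm

111 bpm


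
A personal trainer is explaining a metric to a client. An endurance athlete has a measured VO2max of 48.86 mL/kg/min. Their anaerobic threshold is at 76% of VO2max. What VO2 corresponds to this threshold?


Anaerobic threshold VO2 = VO2max * 76%
= 48.86 * 0.76
= 37.13 mL/kg/min

37.13 mL/kg/min


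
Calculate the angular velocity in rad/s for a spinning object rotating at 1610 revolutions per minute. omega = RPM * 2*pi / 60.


omega = RPM * 2*pi / 60
= 1610 * 6.28318531 / 60
= 168.599 rad/s

168.599 rad/s


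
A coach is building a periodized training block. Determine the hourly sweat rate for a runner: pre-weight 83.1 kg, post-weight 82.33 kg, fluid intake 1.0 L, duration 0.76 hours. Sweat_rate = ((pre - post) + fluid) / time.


Mass lost = 83.1 - 82.33 = 0.77 kg
Add fluid consumed: 0.77 + 1.0 = 1.77 L total sweat
Sweat rate = 1.77 / 0.76 = 2.329 L/h

2.329 L/h


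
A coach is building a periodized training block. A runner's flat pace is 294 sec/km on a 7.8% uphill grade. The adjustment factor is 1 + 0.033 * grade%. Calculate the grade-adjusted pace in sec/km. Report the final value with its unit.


Factor = 1 + 0.033 * 7.8 = 1.2574
Adjusted pace = 294 * 1.2574
= 369.68 sec/km

369.68 s/km


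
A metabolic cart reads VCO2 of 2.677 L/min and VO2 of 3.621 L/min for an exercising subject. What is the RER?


RER = VCO2 / VO2 = 2.677 / 3.621 = 0.7393

0.7393


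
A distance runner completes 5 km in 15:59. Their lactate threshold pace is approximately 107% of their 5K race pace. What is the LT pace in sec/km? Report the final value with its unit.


Convert to seconds: 15 min 59 s = 959 s
Pace per km = 959 / 5 = 191.8 s/km
LT pace = 191.8 * 1.07 = 205.23 s/km

205.23 s/km


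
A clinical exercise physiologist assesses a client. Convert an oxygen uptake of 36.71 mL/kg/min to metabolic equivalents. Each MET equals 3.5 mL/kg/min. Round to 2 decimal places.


One MET = 3.5 mL/kg/min
Number of METs = 36.71 / 3.5
= 10.49 METs

10.49 METs


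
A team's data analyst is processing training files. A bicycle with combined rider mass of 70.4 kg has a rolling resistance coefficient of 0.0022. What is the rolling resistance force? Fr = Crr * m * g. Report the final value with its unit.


Fr = 0.0022 * 70.4 * 9.81
= 0.15488 * 9.81
= 1.519 N

1.519 N


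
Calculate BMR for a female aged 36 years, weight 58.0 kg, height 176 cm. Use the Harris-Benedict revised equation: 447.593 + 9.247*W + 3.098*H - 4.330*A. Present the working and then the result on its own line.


Substituting values:
W term = 9.247 * 58.0 = 536.326
H term = 3.098 * 176 = 545.248
A term = 4.330 * 36 = 155.88
BMR = 1373.29 kcal/day

1373.29 kcal/day


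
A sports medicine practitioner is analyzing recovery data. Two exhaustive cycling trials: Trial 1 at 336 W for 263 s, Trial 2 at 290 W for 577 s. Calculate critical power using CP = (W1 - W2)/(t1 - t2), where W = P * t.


W1 = 336 * 263 = 88368 J
W2 = 290 * 577 = 167330 J
CP = (88368 - 167330) / (263 - 577)
= -78962 / -314
= 251.47 W

251.47 W


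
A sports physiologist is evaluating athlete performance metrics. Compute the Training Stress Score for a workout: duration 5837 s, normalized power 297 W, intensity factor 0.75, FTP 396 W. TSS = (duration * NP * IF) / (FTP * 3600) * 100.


Product = 5837 * 297 * 0.75 = 1300191.75
Base = 396 * 3600 = 1425600
TSS = 1300191.75 / 1425600 * 100 = 91.2

91.2 TSS


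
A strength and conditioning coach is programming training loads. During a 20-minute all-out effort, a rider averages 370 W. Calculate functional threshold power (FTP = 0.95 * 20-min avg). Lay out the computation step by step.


FTP = 0.95 * 370
= 351.5 W

351.5 W


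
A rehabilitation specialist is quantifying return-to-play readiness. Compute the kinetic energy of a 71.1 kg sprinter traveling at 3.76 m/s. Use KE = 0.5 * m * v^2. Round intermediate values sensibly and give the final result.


Velocity squared = 14.1376
KE = 0.5 * 71.1 * 14.1376 = 502.59 J

502.59 J


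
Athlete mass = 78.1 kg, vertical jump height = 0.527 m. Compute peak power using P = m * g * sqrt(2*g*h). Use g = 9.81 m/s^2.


sqrt(2 * 9.81 * 0.527) = sqrt(10.33974) = 3.215547 m/s
P = 78.1 * 9.81 * 3.215547
= 2463.63 W

2463.63 W


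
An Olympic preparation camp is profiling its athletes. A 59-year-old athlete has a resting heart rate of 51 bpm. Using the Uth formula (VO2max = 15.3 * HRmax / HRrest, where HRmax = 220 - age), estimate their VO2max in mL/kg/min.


HRmax = 220 - 59 = 161 bpm
Ratio = HRmax / HRrest = 161 / 51 = 3.1569
VO2max = 15.3 * 3.1569 = 48.3 mL/kg/min

48.3 mL/kg/min


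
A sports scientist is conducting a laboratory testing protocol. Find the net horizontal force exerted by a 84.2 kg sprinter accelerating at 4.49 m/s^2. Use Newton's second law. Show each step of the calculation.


Newton's second law: F = m * a
F = 84.2 * 4.49 = 378.06 N

378.06 N


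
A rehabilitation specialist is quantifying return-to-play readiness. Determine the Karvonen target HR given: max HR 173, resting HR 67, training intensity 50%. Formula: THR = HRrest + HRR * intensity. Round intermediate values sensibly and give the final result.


HRR = HRmax - HRrest = 173 - 67 = 106
THR = 67 + 106 * 0.5
= 120.0 bpm

120.0 bpm


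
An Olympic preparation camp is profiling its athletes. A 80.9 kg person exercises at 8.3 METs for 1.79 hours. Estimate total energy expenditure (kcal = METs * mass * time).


Energy = METs * mass(kg) * time(h)
= 8.3 * 80.9 * 1.79
= 1201.93 kcal

1201.93 kcal


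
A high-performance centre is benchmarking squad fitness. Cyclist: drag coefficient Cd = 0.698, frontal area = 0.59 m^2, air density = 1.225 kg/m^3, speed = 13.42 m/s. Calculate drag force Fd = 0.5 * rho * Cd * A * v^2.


v^2 = 13.42^2 = 180.0964
Fd = 0.5 * 1.225 * 0.698 * 0.59 * 180.0964
= 45.427 N

45.427 N


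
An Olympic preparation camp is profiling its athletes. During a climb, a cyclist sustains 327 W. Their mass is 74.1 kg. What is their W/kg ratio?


Power-to-weight = 327 W / 74.1 kg
= 4.413 W/kg

4.413 W/kg


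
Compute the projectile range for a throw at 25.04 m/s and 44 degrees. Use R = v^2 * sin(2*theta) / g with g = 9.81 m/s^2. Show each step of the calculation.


Two times the angle = 88 degrees
sin(88) = 0.999391
R = 627.0016 * 0.999391 / 9.81 = 63.876 m

63.876 m


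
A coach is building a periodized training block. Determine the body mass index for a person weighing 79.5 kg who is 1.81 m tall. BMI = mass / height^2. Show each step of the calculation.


BMI = mass / height^2
= 79.5 / 1.81^2
= 79.5 / 3.2761
= 24.27 kg/m^2

24.27 kg/m^2


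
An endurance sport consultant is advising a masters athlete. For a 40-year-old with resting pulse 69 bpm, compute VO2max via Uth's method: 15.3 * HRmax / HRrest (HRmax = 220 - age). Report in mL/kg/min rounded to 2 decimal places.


Step 1: HRmax = 220 - 40 = 180 bpm
Step 2: Ratio = 180 / 69 = 2.6087
Step 3: VO2max = 15.3 * 2.6087 = 39.91 mL/kg/min

39.91 mL/kg/min


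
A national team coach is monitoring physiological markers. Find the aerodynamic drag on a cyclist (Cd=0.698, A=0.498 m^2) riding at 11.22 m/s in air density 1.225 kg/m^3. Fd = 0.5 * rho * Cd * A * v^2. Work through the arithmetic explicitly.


Fd = 0.5 * 1.225 * 0.698 * 0.498 * 11.22^2
= 0.5 * 1.225 * 0.698 * 0.498 * 125.8884
= 26.803 N

26.803 N


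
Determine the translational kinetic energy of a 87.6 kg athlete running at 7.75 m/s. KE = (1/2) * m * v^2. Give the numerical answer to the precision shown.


KE = 0.5 * m * v^2
= 0.5 * 87.6 * 7.75^2
= 0.5 * 87.6 * 60.0625
= 2630.74 J

2630.74 J


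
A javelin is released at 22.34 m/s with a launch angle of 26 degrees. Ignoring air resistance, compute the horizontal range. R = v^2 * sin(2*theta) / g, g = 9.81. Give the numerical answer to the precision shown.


Launch speed squared = 499.0756
sin(2 * 26 deg) = 0.788011
Range = 499.0756 * 0.788011 / 9.81
= 40.089 m

40.089 m


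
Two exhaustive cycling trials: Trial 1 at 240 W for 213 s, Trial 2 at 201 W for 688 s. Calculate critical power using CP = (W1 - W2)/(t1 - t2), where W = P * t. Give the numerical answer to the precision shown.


W1 = 240 * 213 = 51120 J
W2 = 201 * 688 = 138288 J
CP = (51120 - 138288) / (213 - 688)
= -87168 / -475
= 183.51 W

183.51 W


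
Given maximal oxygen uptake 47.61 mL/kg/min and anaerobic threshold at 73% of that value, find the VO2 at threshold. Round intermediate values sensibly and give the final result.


Percentage as decimal = 0.73
VO2 at AT = 47.61 * 0.73 = 34.76 mL/kg/min

34.76 mL/kg/min
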